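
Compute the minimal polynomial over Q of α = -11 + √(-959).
m_α(x) = x^2 + 22x + 1080

From α + 11 = √(-959), squaring gives (α + 11)^2 = -959, i.e. α^2 + 22α + 121 = -959, so α^2 + 22α + 1080 = 0. The discriminant of x^2 + 22x + 1080 is (22)^2 - 4·(1080) = 484 - 4320 = -3836, and 4·(-959) is not a perfect square in Q since -959 is squarefree and ≠ 1. Hence x^2 + 22x + 1080 is irreducible over Q and is the minimal polynomial of α.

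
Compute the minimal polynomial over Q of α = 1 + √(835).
m_α(x) = x^2 - 2x - 834

From α - 1 = √(835), squaring gives (α - 1)^2 = 835, i.e. α^2 - 2α + 1 = 835, so α^2 - 2α - 834 = 0. The discriminant of x^2 - 2x - 834 is (-2)^2 - 4·(-834) = 4 + 3336 = 3340, and 4·(835) is not a perfect square in Q since 835 is squarefree and ≠ 1. Hence x^2 - 2x - 834 is irreducible over Q and is the minimal polynomial of α.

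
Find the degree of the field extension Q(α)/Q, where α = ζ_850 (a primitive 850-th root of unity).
[Q(α):Q] = 320

The minimal polynomial of ζ_850 over Q is the 850-th cyclotomic polynomial Φ_850(x), which is irreducible over Q and has degree φ(850) = 320. Hence [Q(α):Q] = φ(850) = 320.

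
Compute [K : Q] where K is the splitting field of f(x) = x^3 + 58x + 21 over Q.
[K : Q] = 6

By the rational root test, any rational root of the monic integer polynomial f(x) = x^3 + 58x + 21 must be an integer dividing the constant term 21, i.e. one of ±{1, 3, 7, 21}. Evaluating: f(1) = 80, f(-1) = -38, f(3) = 222, f(-3) = -180, f(7) = 770, f(-7) = -728, f(21) = 10500, f(-21) = -10458; none is 0, so f has no rational root and is therefore irreducible over Q (a cubic with no linear factor over a field is irreducible). For an irreducible cubic, the Galois group is A_3 or S_3 according as the discriminant disc(f) = -4a^3 - 27b^2 = -4·(58)^3 - 27·(21)^2 = -792355 is or is not a square in Q. Here disc(f) = -792355 is not a perfect square in Q, so the Galois group of f over Q is not contained in A_3 and must be all of S_3. The splitting field has degree |S_3| = 6 over Q, so [K : Q] = 6.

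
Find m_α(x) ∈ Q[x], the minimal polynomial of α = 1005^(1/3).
m_α(x) = x^3 - 1005

α satisfies α^3 = 1005, so x^3 - 1005 annihilates α. By the rational root test, a rational root p/q (in lowest terms) of x^3 - 1005 would satisfy p^3 = 1005 q^3, forcing q = 1 and p^3 = 1005; but 1005 is not a perfect cube, contradiction. A monic cubic over Q with no rational root is irreducible (any nontrivial factorization would include a linear factor). Hence x^3 - 1005 is the minimal polynomial of α, and in particular [Q(α):Q] = 3.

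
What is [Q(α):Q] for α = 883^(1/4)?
[Q(α):Q] = 4

α is a root of x^4 - 883. By Eisenstein's criterion at the prime p = 883 (which divides the constant term 883 but p^2 = 779689 does not, since 883 is squarefree), x^4 - 883 is irreducible over Q. Hence [Q(α):Q] = 4.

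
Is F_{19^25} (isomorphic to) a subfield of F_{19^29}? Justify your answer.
No: F_{19^25} is not a subfield of F_{19^29}

F_{p^m} embeds in F_{p^n} iff m | n. Here 25 ∤ 29 (since 29 = 1·25 + 4 with remainder 4 ≠ 0), so F_{19^25} is not a subfield of F_{19^29}. Equivalently: if it were, the tower law would give 25 = [F_{19^25}:F_19] dividing [F_{19^29}:F_19] = 29, contradiction.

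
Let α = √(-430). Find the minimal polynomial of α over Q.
m_α(x) = x^2 + 430

α satisfies α^2 + 430 = 0, so x^2 + 430 annihilates α. Since d = -430 is squarefree and ≠ 1, it is not a perfect square in Q, so x^2 + 430 has no rational root and is therefore irreducible over Q (a degree-2 polynomial over a field is irreducible iff it has no root). Hence m_α(x) = x^2 + 430.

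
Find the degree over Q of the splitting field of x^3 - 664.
[K : Q] = 6

The roots of x^3 - 664 are ∛664, ω∛664, ω^2∛664 where ω = e^(2πi/3) is a primitive cube root of unity, so K = Q(∛664, ω). Now [Q(∛664):Q] = 3 (since 664 is not a perfect cube, x^3 - 664 is irreducible) and [Q(ω):Q] = 2. Both 2 and 3 divide [K:Q], and [K:Q] ≤ 3·2 = 6, so [K:Q] = 6. (Equivalently: Q(∛664) ⊂ R but ω ∉ R, so [K : Q(∛664)] = 2.)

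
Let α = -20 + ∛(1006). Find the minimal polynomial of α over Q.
m_α(x) = x^3 + 60x^2 + 1200x + 6994

Set β = α + 20 = ∛(1006), so β^3 = 1006. Then (α + 20)^3 - 1006 = 0, i.e. α is a root of g(x) = (x + 20)^3 - 1006 = x^3 + 60x^2 + 1200x + 6994. Since g(x) = h(x + 20) where h(x) = x^3 - 1006, and h is irreducible over Q (because 1006 is not a perfect cube, so h has no rational root, and a monic cubic with no rational root is irreducible), g is also irreducible (irreducibility is preserved under the substitution x → x + 20). Hence m_α(x) = x^3 + 60x^2 + 1200x + 6994.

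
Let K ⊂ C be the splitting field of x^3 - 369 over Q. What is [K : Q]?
[K : Q] = 6

The roots of x^3 - 369 are ∛369, ω∛369, ω^2∛369 where ω = e^(2πi/3) is a primitive cube root of unity, so K = Q(∛369, ω). Now [Q(∛369):Q] = 3 (since 369 is not a perfect cube, x^3 - 369 is irreducible) and [Q(ω):Q] = 2. Both 2 and 3 divide [K:Q], and [K:Q] ≤ 3·2 = 6, so [K:Q] = 6. (Equivalently: Q(∛369) ⊂ R but ω ∉ R, so [K : Q(∛369)] = 2.)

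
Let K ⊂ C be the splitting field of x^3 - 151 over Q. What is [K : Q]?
[K : Q] = 6

The roots of x^3 - 151 are ∛151, ω∛151, ω^2∛151 where ω = e^(2πi/3) is a primitive cube root of unity, so K = Q(∛151, ω). Now [Q(∛151):Q] = 3 (since 151 is not a perfect cube, x^3 - 151 is irreducible) and [Q(ω):Q] = 2. Both 2 and 3 divide [K:Q], and [K:Q] ≤ 3·2 = 6, so [K:Q] = 6. (Equivalently: Q(∛151) ⊂ R but ω ∉ R, so [K : Q(∛151)] = 2.)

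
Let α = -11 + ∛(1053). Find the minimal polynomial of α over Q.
m_α(x) = x^3 + 33x^2 + 363x + 278

Set β = α + 11 = ∛(1053), so β^3 = 1053. Then (α + 11)^3 - 1053 = 0, i.e. α is a root of g(x) = (x + 11)^3 - 1053 = x^3 + 33x^2 + 363x + 278. Since g(x) = h(x + 11) where h(x) = x^3 - 1053, and h is irreducible over Q (because 1053 is not a perfect cube, so h has no rational root, and a monic cubic with no rational root is irreducible), g is also irreducible (irreducibility is preserved under the substitution x → x + 11). Hence m_α(x) = x^3 + 33x^2 + 363x + 278.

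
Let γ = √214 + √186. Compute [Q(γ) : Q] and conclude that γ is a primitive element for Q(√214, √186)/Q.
[Q(γ) : Q] = 4 (equivalently, Q(γ) = Q(√214, √186))

Obviously Q(γ) ⊆ Q(√214, √186), and [Q(√214, √186):Q] = 4 (since 214, 186 are distinct squarefree integers > 1 with 39804 not a perfect square). To show equality we compute the minimal polynomial of γ. From γ = √214 + √186: γ^2 = 214 + 2√(39804) + 186 = 400 + 2√(39804), so γ^2 - 400 = 2√(39804); squaring, (γ^2 - 400)^2 = 4·39804, i.e. γ^4 - 800γ^2 + 160000 - 159216 = 0, i.e. γ^4 - 800γ^2 + 784 = 0. So γ is a root of x^4 - 800x^2 + 784. This polynomial is irreducible over Q: it has no rational root (each ±√214 ± √186 is irrational), and any factorization into two quadratics over Q would force √(39804) ∈ Q (pairing opposite roots) or √214, √186 ∈ Q (other pairings), all impossible. Hence [Q(γ):Q] = 4 = [Q(√214, √186):Q], so Q(γ) = Q(√214, √186).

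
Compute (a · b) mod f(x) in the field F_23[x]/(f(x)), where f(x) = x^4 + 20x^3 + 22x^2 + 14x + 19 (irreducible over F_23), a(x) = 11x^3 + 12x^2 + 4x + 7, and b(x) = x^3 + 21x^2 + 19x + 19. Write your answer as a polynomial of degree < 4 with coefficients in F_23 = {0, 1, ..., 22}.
a · b ≡ 8x^3 + 5x^2 + 8x + 13 (mod f(x))

Multiply in F_23[x]: a(x)·b(x) = (11x^3 + 12x^2 + 4x + 7)·(x^3 + 21x^2 + 19x + 19) = 11x^6 + 13x^5 + 5x^4 + 22x^3 + 14x^2 + 2x + 18. This has degree ≥ 4, so divide by f(x) over F_23: 11x^6 + 13x^5 + 5x^4 + 22x^3 + 14x^2 + 2x + 18 = (11x^2 + 16)·(x^4 + 20x^3 + 22x^2 + 14x + 19) + (8x^3 + 5x^2 + 8x + 13). Hence a·b ≡ 8x^3 + 5x^2 + 8x + 13 (mod f). (F_23[x]/(f) is a field with 23^4 = 279841 elements since f is irreducible of degree 4.)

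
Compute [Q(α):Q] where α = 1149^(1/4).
[Q(α):Q] = 4

α is a root of x^4 - 1149. By Eisenstein's criterion at the prime p = 3 (which divides the constant term 1149 but p^2 = 9 does not, since 1149 is squarefree), x^4 - 1149 is irreducible over Q. Hence [Q(α):Q] = 4.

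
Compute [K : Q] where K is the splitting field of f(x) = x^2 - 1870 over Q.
[K : Q] = 2

f(x) = x^2 - 1870 factors as (x - √1870)(x + √1870). The splitting field is K = Q(√1870). Since 1870 is squarefree and > 1, it is not a perfect square, so x^2 - 1870 is irreducible over Q and [Q(√1870) : Q] = 2. Hence [K : Q] = 2.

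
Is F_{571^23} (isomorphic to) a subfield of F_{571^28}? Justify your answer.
No: F_{571^23} is not a subfield of F_{571^28}

F_{p^m} embeds in F_{p^n} iff m | n. Here 23 ∤ 28 (since 28 = 1·23 + 5 with remainder 5 ≠ 0), so F_{571^23} is not a subfield of F_{571^28}. Equivalently: if it were, the tower law would give 23 = [F_{571^23}:F_571] dividing [F_{571^28}:F_571] = 28, contradiction.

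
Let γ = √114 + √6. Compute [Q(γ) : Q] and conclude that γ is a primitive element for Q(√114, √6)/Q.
[Q(γ) : Q] = 4 (equivalently, Q(γ) = Q(√114, √6))

Obviously Q(γ) ⊆ Q(√114, √6), and [Q(√114, √6):Q] = 4 (since 114, 6 are distinct squarefree integers > 1 with 684 not a perfect square). To show equality we compute the minimal polynomial of γ. From γ = √114 + √6: γ^2 = 114 + 2√(684) + 6 = 120 + 2√(684), so γ^2 - 120 = 2√(684); squaring, (γ^2 - 120)^2 = 4·684, i.e. γ^4 - 240γ^2 + 14400 - 2736 = 0, i.e. γ^4 - 240γ^2 + 11664 = 0. So γ is a root of x^4 - 240x^2 + 11664. This polynomial is irreducible over Q: it has no rational root (each ±√114 ± √6 is irrational), and any factorization into two quadratics over Q would force √(684) ∈ Q (pairing opposite roots) or √114, √6 ∈ Q (other pairings), all impossible. Hence [Q(γ):Q] = 4 = [Q(√114, √6):Q], so Q(γ) = Q(√114, √6).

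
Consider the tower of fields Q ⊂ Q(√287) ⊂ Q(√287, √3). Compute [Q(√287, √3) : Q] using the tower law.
[Q(√287, √3) : Q] = 4

[Q(√287):Q] = 2 (min poly x^2 - 287, irreducible since 287 is squarefree > 1). For the top step, suppose √3 ∈ Q(√287), say √3 = c + d√287 with c, d ∈ Q. Squaring: 3 = c^2 + 287d^2 + 2cd√287. Since √287 ∉ Q this forces 2cd = 0. If d = 0 then √3 = c ∈ Q, contradicting 3 squarefree > 1. If c = 0 then 3 = 287d^2, so 287·3 = (287d)^2 is a perfect square in Q — but 287·3 = 861 is not a perfect square (since 287 and 3 are distinct squarefree integers). Contradiction. Hence √3 ∉ Q(√287), so x^2 - 3 stays irreducible over Q(√287) and [Q(√287, √3) : Q(√287)] = 2. By the tower law, [Q(√287, √3) : Q] = 2 · 2 = 4.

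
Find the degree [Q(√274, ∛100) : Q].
[Q(√274, ∛100) : Q] = 6

Let L = Q(√274, ∛100). Since Q(√274) ⊂ L and [Q(√274):Q] = 2, the tower law gives 2 | [L:Q]. Likewise Q(∛100) ⊂ L with [Q(∛100):Q] = 3 (because 100 is not a perfect cube), so 3 | [L:Q]. As gcd(2,3) = 1, [L:Q] is divisible by 6. Conversely L is generated over Q by √274 and ∛100, so [L:Q] ≤ 2·3 = 6. Therefore [Q(√274, ∛100) : Q] = 6.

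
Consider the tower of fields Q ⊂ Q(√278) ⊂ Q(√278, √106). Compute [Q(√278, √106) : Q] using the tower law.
[Q(√278, √106) : Q] = 4

[Q(√278):Q] = 2 (min poly x^2 - 278, irreducible since 278 is squarefree > 1). For the top step, suppose √106 ∈ Q(√278), say √106 = c + d√278 with c, d ∈ Q. Squaring: 106 = c^2 + 278d^2 + 2cd√278. Since √278 ∉ Q this forces 2cd = 0. If d = 0 then √106 = c ∈ Q, contradicting 106 squarefree > 1. If c = 0 then 106 = 278d^2, so 278·106 = (278d)^2 is a perfect square in Q — but 278·106 = 29468 is not a perfect square (since 278 and 106 are distinct squarefree integers). Contradiction. Hence √106 ∉ Q(√278), so x^2 - 106 stays irreducible over Q(√278) and [Q(√278, √106) : Q(√278)] = 2. By the tower law, [Q(√278, √106) : Q] = 2 · 2 = 4.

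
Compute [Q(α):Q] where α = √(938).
[Q(α):Q] = 2

[Q(α):Q] equals the degree of the minimal polynomial of α. Here α^2 = 938 and x^2 - 938 is irreducible (d = 938 is squarefree, ≠ 1, hence not a square), so deg(m_α) = 2. Thus [Q(α):Q] = 2.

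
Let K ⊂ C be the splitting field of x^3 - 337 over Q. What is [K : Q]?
[K : Q] = 6

The roots of x^3 - 337 are ∛337, ω∛337, ω^2∛337 where ω = e^(2πi/3) is a primitive cube root of unity, so K = Q(∛337, ω). Now [Q(∛337):Q] = 3 (since 337 is not a perfect cube, x^3 - 337 is irreducible) and [Q(ω):Q] = 2. Both 2 and 3 divide [K:Q], and [K:Q] ≤ 3·2 = 6, so [K:Q] = 6. (Equivalently: Q(∛337) ⊂ R but ω ∉ R, so [K : Q(∛337)] = 2.)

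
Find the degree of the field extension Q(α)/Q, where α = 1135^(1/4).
[Q(α):Q] = 4

α is a root of x^4 - 1135. By Eisenstein's criterion at the prime p = 5 (which divides the constant term 1135 but p^2 = 25 does not, since 1135 is squarefree), x^4 - 1135 is irreducible over Q. Hence [Q(α):Q] = 4.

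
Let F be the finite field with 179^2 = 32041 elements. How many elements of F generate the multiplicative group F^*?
There are φ(32040) = 8448 primitive elements

F_q^* is cyclic of order q - 1 = 32040. A cyclic group of order m has exactly φ(m) generators. Here m = 32040 = 2^3 · 3^2 · 5 · 89, so the number of primitive elements is φ(32040) = 8448.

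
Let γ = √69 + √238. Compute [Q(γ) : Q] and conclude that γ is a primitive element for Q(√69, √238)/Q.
[Q(γ) : Q] = 4 (equivalently, Q(γ) = Q(√69, √238))

Obviously Q(γ) ⊆ Q(√69, √238), and [Q(√69, √238):Q] = 4 (since 69, 238 are distinct squarefree integers > 1 with 16422 not a perfect square). To show equality we compute the minimal polynomial of γ. From γ = √69 + √238: γ^2 = 69 + 2√(16422) + 238 = 307 + 2√(16422), so γ^2 - 307 = 2√(16422); squaring, (γ^2 - 307)^2 = 4·16422, i.e. γ^4 - 614γ^2 + 94249 - 65688 = 0, i.e. γ^4 - 614γ^2 + 28561 = 0. So γ is a root of x^4 - 614x^2 + 28561. This polynomial is irreducible over Q: it has no rational root (each ±√69 ± √238 is irrational), and any factorization into two quadratics over Q would force √(16422) ∈ Q (pairing opposite roots) or √69, √238 ∈ Q (other pairings), all impossible. Hence [Q(γ):Q] = 4 = [Q(√69, √238):Q], so Q(γ) = Q(√69, √238).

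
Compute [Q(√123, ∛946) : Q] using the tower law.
[Q(√123, ∛946) : Q] = 6

Let L = Q(√123, ∛946). Since Q(√123) ⊂ L and [Q(√123):Q] = 2, the tower law gives 2 | [L:Q]. Likewise Q(∛946) ⊂ L with [Q(∛946):Q] = 3 (because 946 is not a perfect cube), so 3 | [L:Q]. As gcd(2,3) = 1, [L:Q] is divisible by 6. Conversely L is generated over Q by √123 and ∛946, so [L:Q] ≤ 2·3 = 6. Therefore [Q(√123, ∛946) : Q] = 6.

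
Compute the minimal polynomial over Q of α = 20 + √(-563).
m_α(x) = x^2 - 40x + 963

From α - 20 = √(-563), squaring gives (α - 20)^2 = -563, i.e. α^2 - 40α + 400 = -563, so α^2 - 40α + 963 = 0. The discriminant of x^2 - 40x + 963 is (-40)^2 - 4·(963) = 1600 - 3852 = -2252, and 4·(-563) is not a perfect square in Q since -563 is squarefree and ≠ 1. Hence x^2 - 40x + 963 is irreducible over Q and is the minimal polynomial of α.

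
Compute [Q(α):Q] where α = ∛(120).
[Q(α):Q] = 3

The minimal polynomial of α is x^3 - 120, irreducible over Q since 120 is not a perfect cube (so x^3 - 120 has no rational root). Hence [Q(α):Q] = deg(m_α) = 3.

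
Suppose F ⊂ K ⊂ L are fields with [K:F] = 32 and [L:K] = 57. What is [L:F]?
[L:F] = 1824

The tower law says that for any tower of field extensions F ⊂ K ⊂ L with finite degrees, [L:F] = [L:K] · [K:F]. Here this gives [L:F] = 57 · 32 = 1824.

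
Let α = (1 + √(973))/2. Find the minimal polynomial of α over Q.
m_α(x) = x^2 - x - 243

From 2α - 1 = √(973), squaring gives (2α - 1)^2 = 973, i.e. 4α^2 - 4α + 1 = 973, so α^2 - α + (1 - 973)/4 = 0. Since 973 ≡ 1 (mod 4), (1 - 973)/4 = -243 ∈ Z. The polynomial x^2 - x - 243 has discriminant 1 - 4·(-243) = 973, which is not a perfect square in Q (d = 973 is squarefree and ≠ 1), so x^2 - x - 243 is irreducible over Q. It is the minimal polynomial of α.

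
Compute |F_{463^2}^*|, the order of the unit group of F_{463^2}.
|F_{463^2}^*| = 214368

F_{463^2} has 463^2 = 214369 elements; its multiplicative group consists of all nonzero elements, so |F_{463^2}^*| = 214369 - 1 = 214368. (It is cyclic since any finite subgroup of the multiplicative group of a field is cyclic.)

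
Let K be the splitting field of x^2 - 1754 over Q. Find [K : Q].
[K : Q] = 2

f(x) = x^2 - 1754 factors as (x - √1754)(x + √1754). The splitting field is K = Q(√1754). Since 1754 is squarefree and > 1, it is not a perfect square, so x^2 - 1754 is irreducible over Q and [Q(√1754) : Q] = 2. Hence [K : Q] = 2.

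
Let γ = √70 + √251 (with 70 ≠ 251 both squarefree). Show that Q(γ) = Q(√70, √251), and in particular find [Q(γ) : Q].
[Q(γ) : Q] = 4 (equivalently, Q(γ) = Q(√70, √251))

Obviously Q(γ) ⊆ Q(√70, √251), and [Q(√70, √251):Q] = 4 (since 70, 251 are distinct squarefree integers > 1 with 17570 not a perfect square). To show equality we compute the minimal polynomial of γ. From γ = √70 + √251: γ^2 = 70 + 2√(17570) + 251 = 321 + 2√(17570), so γ^2 - 321 = 2√(17570); squaring, (γ^2 - 321)^2 = 4·17570, i.e. γ^4 - 642γ^2 + 103041 - 70280 = 0, i.e. γ^4 - 642γ^2 + 32761 = 0. So γ is a root of x^4 - 642x^2 + 32761. This polynomial is irreducible over Q: it has no rational root (each ±√70 ± √251 is irrational), and any factorization into two quadratics over Q would force √(17570) ∈ Q (pairing opposite roots) or √70, √251 ∈ Q (other pairings), all impossible. Hence [Q(γ):Q] = 4 = [Q(√70, √251):Q], so Q(γ) = Q(√70, √251).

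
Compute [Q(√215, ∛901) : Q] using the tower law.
[Q(√215, ∛901) : Q] = 6

Let L = Q(√215, ∛901). Since Q(√215) ⊂ L and [Q(√215):Q] = 2, the tower law gives 2 | [L:Q]. Likewise Q(∛901) ⊂ L with [Q(∛901):Q] = 3 (because 901 is not a perfect cube), so 3 | [L:Q]. As gcd(2,3) = 1, [L:Q] is divisible by 6. Conversely L is generated over Q by √215 and ∛901, so [L:Q] ≤ 2·3 = 6. Therefore [Q(√215, ∛901) : Q] = 6.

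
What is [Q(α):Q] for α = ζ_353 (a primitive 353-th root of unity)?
[Q(α):Q] = 352

The minimal polynomial of ζ_353 over Q is the 353-th cyclotomic polynomial Φ_353(x), which is irreducible over Q and has degree φ(353) = 352. Hence [Q(α):Q] = φ(353) = 352.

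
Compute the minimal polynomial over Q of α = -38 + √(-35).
m_α(x) = x^2 + 76x + 1479

From α + 38 = √(-35), squaring gives (α + 38)^2 = -35, i.e. α^2 + 76α + 1444 = -35, so α^2 + 76α + 1479 = 0. The discriminant of x^2 + 76x + 1479 is (76)^2 - 4·(1479) = 5776 - 5916 = -140, and 4·(-35) is not a perfect square in Q since -35 is squarefree and ≠ 1. Hence x^2 + 76x + 1479 is irreducible over Q and is the minimal polynomial of α.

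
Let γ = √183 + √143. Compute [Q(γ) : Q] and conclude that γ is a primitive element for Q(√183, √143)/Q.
[Q(γ) : Q] = 4 (equivalently, Q(γ) = Q(√183, √143))

Obviously Q(γ) ⊆ Q(√183, √143), and [Q(√183, √143):Q] = 4 (since 183, 143 are distinct squarefree integers > 1 with 26169 not a perfect square). To show equality we compute the minimal polynomial of γ. From γ = √183 + √143: γ^2 = 183 + 2√(26169) + 143 = 326 + 2√(26169), so γ^2 - 326 = 2√(26169); squaring, (γ^2 - 326)^2 = 4·26169, i.e. γ^4 - 652γ^2 + 106276 - 104676 = 0, i.e. γ^4 - 652γ^2 + 1600 = 0. So γ is a root of x^4 - 652x^2 + 1600. This polynomial is irreducible over Q: it has no rational root (each ±√183 ± √143 is irrational), and any factorization into two quadratics over Q would force √(26169) ∈ Q (pairing opposite roots) or √183, √143 ∈ Q (other pairings), all impossible. Hence [Q(γ):Q] = 4 = [Q(√183, √143):Q], so Q(γ) = Q(√183, √143).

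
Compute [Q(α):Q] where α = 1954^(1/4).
[Q(α):Q] = 4

α is a root of x^4 - 1954. By Eisenstein's criterion at the prime p = 2 (which divides the constant term 1954 but p^2 = 4 does not, since 1954 is squarefree), x^4 - 1954 is irreducible over Q. Hence [Q(α):Q] = 4.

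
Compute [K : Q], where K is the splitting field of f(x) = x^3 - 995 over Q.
[K : Q] = 6

The roots of x^3 - 995 are ∛995, ω∛995, ω^2∛995 where ω = e^(2πi/3) is a primitive cube root of unity, so K = Q(∛995, ω). Now [Q(∛995):Q] = 3 (since 995 is not a perfect cube, x^3 - 995 is irreducible) and [Q(ω):Q] = 2. Both 2 and 3 divide [K:Q], and [K:Q] ≤ 3·2 = 6, so [K:Q] = 6. (Equivalently: Q(∛995) ⊂ R but ω ∉ R, so [K : Q(∛995)] = 2.)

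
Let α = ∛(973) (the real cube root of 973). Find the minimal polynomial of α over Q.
m_α(x) = x^3 - 973

α satisfies α^3 = 973, so x^3 - 973 annihilates α. By the rational root test, a rational root p/q (in lowest terms) of x^3 - 973 would satisfy p^3 = 973 q^3, forcing q = 1 and p^3 = 973; but 973 is not a perfect cube, contradiction. A monic cubic over Q with no rational root is irreducible (any nontrivial factorization would include a linear factor). Hence x^3 - 973 is the minimal polynomial of α, and in particular [Q(α):Q] = 3.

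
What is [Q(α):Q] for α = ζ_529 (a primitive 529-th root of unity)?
[Q(α):Q] = 506

The minimal polynomial of ζ_529 over Q is the 529-th cyclotomic polynomial Φ_529(x), which is irreducible over Q and has degree φ(529) = 506. Hence [Q(α):Q] = φ(529) = 506.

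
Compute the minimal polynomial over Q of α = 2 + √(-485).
m_α(x) = x^2 - 4x + 489

From α - 2 = √(-485), squaring gives (α - 2)^2 = -485, i.e. α^2 - 4α + 4 = -485, so α^2 - 4α + 489 = 0. The discriminant of x^2 - 4x + 489 is (-4)^2 - 4·(489) = 16 - 1956 = -1940, and 4·(-485) is not a perfect square in Q since -485 is squarefree and ≠ 1. Hence x^2 - 4x + 489 is irreducible over Q and is the minimal polynomial of α.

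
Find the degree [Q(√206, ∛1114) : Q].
[Q(√206, ∛1114) : Q] = 6

Let L = Q(√206, ∛1114). Since Q(√206) ⊂ L and [Q(√206):Q] = 2, the tower law gives 2 | [L:Q]. Likewise Q(∛1114) ⊂ L with [Q(∛1114):Q] = 3 (because 1114 is not a perfect cube), so 3 | [L:Q]. As gcd(2,3) = 1, [L:Q] is divisible by 6. Conversely L is generated over Q by √206 and ∛1114, so [L:Q] ≤ 2·3 = 6. Therefore [Q(√206, ∛1114) : Q] = 6.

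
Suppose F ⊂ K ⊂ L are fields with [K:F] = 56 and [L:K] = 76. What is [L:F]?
[L:F] = 4256

The tower law says that for any tower of field extensions F ⊂ K ⊂ L with finite degrees, [L:F] = [L:K] · [K:F]. Here this gives [L:F] = 76 · 56 = 4256.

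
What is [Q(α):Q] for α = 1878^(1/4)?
[Q(α):Q] = 4

α is a root of x^4 - 1878. By Eisenstein's criterion at the prime p = 2 (which divides the constant term 1878 but p^2 = 4 does not, since 1878 is squarefree), x^4 - 1878 is irreducible over Q. Hence [Q(α):Q] = 4.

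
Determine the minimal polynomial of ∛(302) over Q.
m_α(x) = x^3 - 302

α satisfies α^3 = 302, so x^3 - 302 annihilates α. By the rational root test, a rational root p/q (in lowest terms) of x^3 - 302 would satisfy p^3 = 302 q^3, forcing q = 1 and p^3 = 302; but 302 is not a perfect cube, contradiction. A monic cubic over Q with no rational root is irreducible (any nontrivial factorization would include a linear factor). Hence x^3 - 302 is the minimal polynomial of α, and in particular [Q(α):Q] = 3.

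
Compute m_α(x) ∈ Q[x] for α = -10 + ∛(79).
m_α(x) = x^3 + 30x^2 + 300x + 921

Set β = α + 10 = ∛(79), so β^3 = 79. Then (α + 10)^3 - 79 = 0, i.e. α is a root of g(x) = (x + 10)^3 - 79 = x^3 + 30x^2 + 300x + 921. Since g(x) = h(x + 10) where h(x) = x^3 - 79, and h is irreducible over Q (because 79 is not a perfect cube, so h has no rational root, and a monic cubic with no rational root is irreducible), g is also irreducible (irreducibility is preserved under the substitution x → x + 10). Hence m_α(x) = x^3 + 30x^2 + 300x + 921.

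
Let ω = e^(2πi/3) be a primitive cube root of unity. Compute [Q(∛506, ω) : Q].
[Q(∛506, ω) : Q] = 6

[Q(∛506):Q] = 3 (min poly x^3 - 506, irreducible since 506 is not a perfect cube). [Q(ω):Q] = 2 (min poly x^2 + x + 1). Since Q(∛506) ⊂ R and ω ∉ R, we have ω ∉ Q(∛506), so x^2 + x + 1 remains irreducible over Q(∛506) and [Q(∛506, ω) : Q(∛506)] = 2. By the tower law, [Q(∛506, ω) : Q] = 3 · 2 = 6. (In fact Q(∛506, ω) is the splitting field of x^3 - 506 over Q.)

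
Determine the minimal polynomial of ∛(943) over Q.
m_α(x) = x^3 - 943

α satisfies α^3 = 943, so x^3 - 943 annihilates α. By the rational root test, a rational root p/q (in lowest terms) of x^3 - 943 would satisfy p^3 = 943 q^3, forcing q = 1 and p^3 = 943; but 943 is not a perfect cube, contradiction. A monic cubic over Q with no rational root is irreducible (any nontrivial factorization would include a linear factor). Hence x^3 - 943 is the minimal polynomial of α, and in particular [Q(α):Q] = 3.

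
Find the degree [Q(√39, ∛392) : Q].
[Q(√39, ∛392) : Q] = 6

Let L = Q(√39, ∛392). Since Q(√39) ⊂ L and [Q(√39):Q] = 2, the tower law gives 2 | [L:Q]. Likewise Q(∛392) ⊂ L with [Q(∛392):Q] = 3 (because 392 is not a perfect cube), so 3 | [L:Q]. As gcd(2,3) = 1, [L:Q] is divisible by 6. Conversely L is generated over Q by √39 and ∛392, so [L:Q] ≤ 2·3 = 6. Therefore [Q(√39, ∛392) : Q] = 6.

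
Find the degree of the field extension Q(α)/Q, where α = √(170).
[Q(α):Q] = 2

[Q(α):Q] equals the degree of the minimal polynomial of α. Here α^2 = 170 and x^2 - 170 is irreducible (d = 170 is squarefree, ≠ 1, hence not a square), so deg(m_α) = 2. Thus [Q(α):Q] = 2.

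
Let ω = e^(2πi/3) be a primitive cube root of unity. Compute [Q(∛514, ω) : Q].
[Q(∛514, ω) : Q] = 6

[Q(∛514):Q] = 3 (min poly x^3 - 514, irreducible since 514 is not a perfect cube). [Q(ω):Q] = 2 (min poly x^2 + x + 1). Since Q(∛514) ⊂ R and ω ∉ R, we have ω ∉ Q(∛514), so x^2 + x + 1 remains irreducible over Q(∛514) and [Q(∛514, ω) : Q(∛514)] = 2. By the tower law, [Q(∛514, ω) : Q] = 3 · 2 = 6. (In fact Q(∛514, ω) is the splitting field of x^3 - 514 over Q.)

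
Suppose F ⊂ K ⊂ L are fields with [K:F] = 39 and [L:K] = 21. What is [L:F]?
[L:F] = 819

The tower law says that for any tower of field extensions F ⊂ K ⊂ L with finite degrees, [L:F] = [L:K] · [K:F]. Here this gives [L:F] = 21 · 39 = 819.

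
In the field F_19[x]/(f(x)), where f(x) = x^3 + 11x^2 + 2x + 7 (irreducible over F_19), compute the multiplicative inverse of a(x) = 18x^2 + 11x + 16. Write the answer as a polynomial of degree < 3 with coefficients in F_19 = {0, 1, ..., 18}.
a(x)^(-1) ≡ 17x^2 + 4x + 4 (mod f(x))

Since f is irreducible over F_19, F_19[x]/(f) is a field and a(x) ≠ 0 has an inverse. Apply the extended Euclidean algorithm to f(x) and a(x) in F_19[x]: f(x) = (18x + 16)·a(x) + (13x + 17);  a(x) = (16x + 15)·(13x + 17) + (8). The last nonzero remainder is the constant 8 = gcd(f, a) in F_19. Back-substituting through the division chain expresses 8 = s(x)·a(x) + t(x)·f(x) with s(x) ≡ 3x^2 + 13x + 13 (mod f), so (3x^2 + 13x + 13)·a(x) ≡ 8 (mod f). Multiplying by 8^(-1) ≡ 12 in F_19 gives a(x)^(-1) ≡ 12·(3x^2 + 13x + 13) ≡ 17x^2 + 4x + 4 (mod f). Check: (18x^2 + 11x + 16)·(17x^2 + 4x + 4) = 2x^4 + 12x^3 + 8x^2 + 13x + 7 ≡ 1 (mod x^3 + 11x^2 + 2x + 7).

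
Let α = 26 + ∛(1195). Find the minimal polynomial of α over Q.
m_α(x) = x^3 - 78x^2 + 2028x - 18771

Set β = α - 26 = ∛(1195), so β^3 = 1195. Then (α - 26)^3 - 1195 = 0, i.e. α is a root of g(x) = (x - 26)^3 - 1195 = x^3 - 78x^2 + 2028x - 18771. Since g(x) = h(x - 26) where h(x) = x^3 - 1195, and h is irreducible over Q (because 1195 is not a perfect cube, so h has no rational root, and a monic cubic with no rational root is irreducible), g is also irreducible (irreducibility is preserved under the substitution x → x - 26). Hence m_α(x) = x^3 - 78x^2 + 2028x - 18771.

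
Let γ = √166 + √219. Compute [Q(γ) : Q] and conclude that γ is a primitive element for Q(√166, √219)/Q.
[Q(γ) : Q] = 4 (equivalently, Q(γ) = Q(√166, √219))

Obviously Q(γ) ⊆ Q(√166, √219), and [Q(√166, √219):Q] = 4 (since 166, 219 are distinct squarefree integers > 1 with 36354 not a perfect square). To show equality we compute the minimal polynomial of γ. From γ = √166 + √219: γ^2 = 166 + 2√(36354) + 219 = 385 + 2√(36354), so γ^2 - 385 = 2√(36354); squaring, (γ^2 - 385)^2 = 4·36354, i.e. γ^4 - 770γ^2 + 148225 - 145416 = 0, i.e. γ^4 - 770γ^2 + 2809 = 0. So γ is a root of x^4 - 770x^2 + 2809. This polynomial is irreducible over Q: it has no rational root (each ±√166 ± √219 is irrational), and any factorization into two quadratics over Q would force √(36354) ∈ Q (pairing opposite roots) or √166, √219 ∈ Q (other pairings), all impossible. Hence [Q(γ):Q] = 4 = [Q(√166, √219):Q], so Q(γ) = Q(√166, √219).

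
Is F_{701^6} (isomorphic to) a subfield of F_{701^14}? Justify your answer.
No: F_{701^6} is not a subfield of F_{701^14}

F_{p^m} embeds in F_{p^n} iff m | n. Here 6 ∤ 14 (since 14 = 2·6 + 2 with remainder 2 ≠ 0), so F_{701^6} is not a subfield of F_{701^14}. Equivalently: if it were, the tower law would give 6 = [F_{701^6}:F_701] dividing [F_{701^14}:F_701] = 14, contradiction.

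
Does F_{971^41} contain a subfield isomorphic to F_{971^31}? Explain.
No: F_{971^31} is not a subfield of F_{971^41}

F_{p^m} embeds in F_{p^n} iff m | n. Here 31 ∤ 41 (since 41 = 1·31 + 10 with remainder 10 ≠ 0), so F_{971^31} is not a subfield of F_{971^41}. Equivalently: if it were, the tower law would give 31 = [F_{971^31}:F_971] dividing [F_{971^41}:F_971] = 41, contradiction.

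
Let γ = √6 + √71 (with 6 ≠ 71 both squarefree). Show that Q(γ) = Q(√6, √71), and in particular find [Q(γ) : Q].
[Q(γ) : Q] = 4 (equivalently, Q(γ) = Q(√6, √71))

Obviously Q(γ) ⊆ Q(√6, √71), and [Q(√6, √71):Q] = 4 (since 6, 71 are distinct squarefree integers > 1 with 426 not a perfect square). To show equality we compute the minimal polynomial of γ. From γ = √6 + √71: γ^2 = 6 + 2√(426) + 71 = 77 + 2√(426), so γ^2 - 77 = 2√(426); squaring, (γ^2 - 77)^2 = 4·426, i.e. γ^4 - 154γ^2 + 5929 - 1704 = 0, i.e. γ^4 - 154γ^2 + 4225 = 0. So γ is a root of x^4 - 154x^2 + 4225. This polynomial is irreducible over Q: it has no rational root (each ±√6 ± √71 is irrational), and any factorization into two quadratics over Q would force √(426) ∈ Q (pairing opposite roots) or √6, √71 ∈ Q (other pairings), all impossible. Hence [Q(γ):Q] = 4 = [Q(√6, √71):Q], so Q(γ) = Q(√6, √71).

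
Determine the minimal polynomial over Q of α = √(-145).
m_α(x) = x^2 + 145

α satisfies α^2 + 145 = 0, so x^2 + 145 annihilates α. Since d = -145 is squarefree and ≠ 1, it is not a perfect square in Q, so x^2 + 145 has no rational root and is therefore irreducible over Q (a degree-2 polynomial over a field is irreducible iff it has no root). Hence m_α(x) = x^2 + 145.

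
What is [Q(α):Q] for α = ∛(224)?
[Q(α):Q] = 3

The minimal polynomial of α is x^3 - 224, irreducible over Q since 224 is not a perfect cube (so x^3 - 224 has no rational root). Hence [Q(α):Q] = deg(m_α) = 3.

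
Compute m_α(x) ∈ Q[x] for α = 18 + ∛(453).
m_α(x) = x^3 - 54x^2 + 972x - 6285

Set β = α - 18 = ∛(453), so β^3 = 453. Then (α - 18)^3 - 453 = 0, i.e. α is a root of g(x) = (x - 18)^3 - 453 = x^3 - 54x^2 + 972x - 6285. Since g(x) = h(x - 18) where h(x) = x^3 - 453, and h is irreducible over Q (because 453 is not a perfect cube, so h has no rational root, and a monic cubic with no rational root is irreducible), g is also irreducible (irreducibility is preserved under the substitution x → x - 18). Hence m_α(x) = x^3 - 54x^2 + 972x - 6285.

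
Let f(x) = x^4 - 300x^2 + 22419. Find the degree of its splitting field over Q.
[K : Q] = 4

Solving the quadratic in x^2: x^2 = (300 ± √(300^2 - 4·22419))/2 = (300 ± √324)/2 = (300 ± 18)/2, giving x^2 = 159 or x^2 = 141. So f(x) = (x^2 - 159)(x^2 - 141) and the roots of f are ±√159, ±√141. Hence the splitting field is K = Q(√159, √141). Since 159 and 141 are distinct squarefree integers > 1, their product 22419 is not a perfect square, so √141 ∉ Q(√159). By the tower law [K:Q] = [Q(√159,√141):Q(√159)] · [Q(√159):Q] = 2 · 2 = 4.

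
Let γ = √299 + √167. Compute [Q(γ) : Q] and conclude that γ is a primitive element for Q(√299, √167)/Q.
[Q(γ) : Q] = 4 (equivalently, Q(γ) = Q(√299, √167))

Obviously Q(γ) ⊆ Q(√299, √167), and [Q(√299, √167):Q] = 4 (since 299, 167 are distinct squarefree integers > 1 with 49933 not a perfect square). To show equality we compute the minimal polynomial of γ. From γ = √299 + √167: γ^2 = 299 + 2√(49933) + 167 = 466 + 2√(49933), so γ^2 - 466 = 2√(49933); squaring, (γ^2 - 466)^2 = 4·49933, i.e. γ^4 - 932γ^2 + 217156 - 199732 = 0, i.e. γ^4 - 932γ^2 + 17424 = 0. So γ is a root of x^4 - 932x^2 + 17424. This polynomial is irreducible over Q: it has no rational root (each ±√299 ± √167 is irrational), and any factorization into two quadratics over Q would force √(49933) ∈ Q (pairing opposite roots) or √299, √167 ∈ Q (other pairings), all impossible. Hence [Q(γ):Q] = 4 = [Q(√299, √167):Q], so Q(γ) = Q(√299, √167).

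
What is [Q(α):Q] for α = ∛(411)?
[Q(α):Q] = 3

The minimal polynomial of α is x^3 - 411, irreducible over Q since 411 is not a perfect cube (so x^3 - 411 has no rational root). Hence [Q(α):Q] = deg(m_α) = 3.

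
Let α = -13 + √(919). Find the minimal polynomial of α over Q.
m_α(x) = x^2 + 26x - 750

From α + 13 = √(919), squaring gives (α + 13)^2 = 919, i.e. α^2 + 26α + 169 = 919, so α^2 + 26α - 750 = 0. The discriminant of x^2 + 26x - 750 is (26)^2 - 4·(-750) = 676 + 3000 = 3676, and 4·(919) is not a perfect square in Q since 919 is squarefree and ≠ 1. Hence x^2 + 26x - 750 is irreducible over Q and is the minimal polynomial of α.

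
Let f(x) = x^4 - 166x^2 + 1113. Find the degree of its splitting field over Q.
[K : Q] = 4

Solving the quadratic in x^2: x^2 = (166 ± √(166^2 - 4·1113))/2 = (166 ± √23104)/2 = (166 ± 152)/2, giving x^2 = 159 or x^2 = 7. So f(x) = (x^2 - 159)(x^2 - 7) and the roots of f are ±√159, ±√7. Hence the splitting field is K = Q(√159, √7). Since 159 and 7 are distinct squarefree integers > 1, their product 1113 is not a perfect square, so √7 ∉ Q(√159). By the tower law [K:Q] = [Q(√159,√7):Q(√159)] · [Q(√159):Q] = 2 · 2 = 4.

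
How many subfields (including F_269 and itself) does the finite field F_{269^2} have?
F_{269^2} has 2 subfields

The subfields of F_{p^n} are exactly the fields F_{p^d} for d | n (each is the fixed field of the unique index-d subgroup of Gal(F_{p^n}/F_p) ≅ Z/nZ). The divisors of n = 2 are {1, 2}, giving 2 subfields: F_{269^1}, F_{269^2}.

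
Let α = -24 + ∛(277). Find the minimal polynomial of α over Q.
m_α(x) = x^3 + 72x^2 + 1728x + 13547

Set β = α + 24 = ∛(277), so β^3 = 277. Then (α + 24)^3 - 277 = 0, i.e. α is a root of g(x) = (x + 24)^3 - 277 = x^3 + 72x^2 + 1728x + 13547. Since g(x) = h(x + 24) where h(x) = x^3 - 277, and h is irreducible over Q (because 277 is not a perfect cube, so h has no rational root, and a monic cubic with no rational root is irreducible), g is also irreducible (irreducibility is preserved under the substitution x → x + 24). Hence m_α(x) = x^3 + 72x^2 + 1728x + 13547.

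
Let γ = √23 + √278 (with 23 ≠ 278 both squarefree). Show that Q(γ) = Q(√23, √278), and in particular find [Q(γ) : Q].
[Q(γ) : Q] = 4 (equivalently, Q(γ) = Q(√23, √278))

Obviously Q(γ) ⊆ Q(√23, √278), and [Q(√23, √278):Q] = 4 (since 23, 278 are distinct squarefree integers > 1 with 6394 not a perfect square). To show equality we compute the minimal polynomial of γ. From γ = √23 + √278: γ^2 = 23 + 2√(6394) + 278 = 301 + 2√(6394), so γ^2 - 301 = 2√(6394); squaring, (γ^2 - 301)^2 = 4·6394, i.e. γ^4 - 602γ^2 + 90601 - 25576 = 0, i.e. γ^4 - 602γ^2 + 65025 = 0. So γ is a root of x^4 - 602x^2 + 65025. This polynomial is irreducible over Q: it has no rational root (each ±√23 ± √278 is irrational), and any factorization into two quadratics over Q would force √(6394) ∈ Q (pairing opposite roots) or √23, √278 ∈ Q (other pairings), all impossible. Hence [Q(γ):Q] = 4 = [Q(√23, √278):Q], so Q(γ) = Q(√23, √278).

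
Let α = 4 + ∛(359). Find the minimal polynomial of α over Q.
m_α(x) = x^3 - 12x^2 + 48x - 423

Set β = α - 4 = ∛(359), so β^3 = 359. Then (α - 4)^3 - 359 = 0, i.e. α is a root of g(x) = (x - 4)^3 - 359 = x^3 - 12x^2 + 48x - 423. Since g(x) = h(x - 4) where h(x) = x^3 - 359, and h is irreducible over Q (because 359 is not a perfect cube, so h has no rational root, and a monic cubic with no rational root is irreducible), g is also irreducible (irreducibility is preserved under the substitution x → x - 4). Hence m_α(x) = x^3 - 12x^2 + 48x - 423.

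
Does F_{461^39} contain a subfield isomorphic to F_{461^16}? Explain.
No: F_{461^16} is not a subfield of F_{461^39}

F_{p^m} embeds in F_{p^n} iff m | n. Here 16 ∤ 39 (since 39 = 2·16 + 7 with remainder 7 ≠ 0), so F_{461^16} is not a subfield of F_{461^39}. Equivalently: if it were, the tower law would give 16 = [F_{461^16}:F_461] dividing [F_{461^39}:F_461] = 39, contradiction.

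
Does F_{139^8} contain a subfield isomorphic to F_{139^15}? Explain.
No: F_{139^15} is not a subfield of F_{139^8}

F_{p^m} embeds in F_{p^n} iff m | n. Here 15 ∤ 8 (since 8 = 0·15 + 8 with remainder 8 ≠ 0), so F_{139^15} is not a subfield of F_{139^8}. Equivalently: if it were, the tower law would give 15 = [F_{139^15}:F_139] dividing [F_{139^8}:F_139] = 8, contradiction.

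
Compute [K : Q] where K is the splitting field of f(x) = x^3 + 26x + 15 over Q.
[K : Q] = 6

By the rational root test, any rational root of the monic integer polynomial f(x) = x^3 + 26x + 15 must be an integer dividing the constant term 15, i.e. one of ±{1, 3, 5, 15}. Evaluating: f(1) = 42, f(-1) = -12, f(3) = 120, f(-3) = -90, f(5) = 270, f(-5) = -240, f(15) = 3780, f(-15) = -3750; none is 0, so f has no rational root and is therefore irreducible over Q (a cubic with no linear factor over a field is irreducible). For an irreducible cubic, the Galois group is A_3 or S_3 according as the discriminant disc(f) = -4a^3 - 27b^2 = -4·(26)^3 - 27·(15)^2 = -76379 is or is not a square in Q. Here disc(f) = -76379 is not a perfect square in Q, so the Galois group of f over Q is not contained in A_3 and must be all of S_3. The splitting field has degree |S_3| = 6 over Q, so [K : Q] = 6.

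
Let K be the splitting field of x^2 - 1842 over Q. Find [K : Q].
[K : Q] = 2

f(x) = x^2 - 1842 factors as (x - √1842)(x + √1842). The splitting field is K = Q(√1842). Since 1842 is squarefree and > 1, it is not a perfect square, so x^2 - 1842 is irreducible over Q and [Q(√1842) : Q] = 2. Hence [K : Q] = 2.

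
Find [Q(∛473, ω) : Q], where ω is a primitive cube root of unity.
[Q(∛473, ω) : Q] = 6

[Q(∛473):Q] = 3 (min poly x^3 - 473, irreducible since 473 is not a perfect cube). [Q(ω):Q] = 2 (min poly x^2 + x + 1). Since Q(∛473) ⊂ R and ω ∉ R, we have ω ∉ Q(∛473), so x^2 + x + 1 remains irreducible over Q(∛473) and [Q(∛473, ω) : Q(∛473)] = 2. By the tower law, [Q(∛473, ω) : Q] = 3 · 2 = 6. (In fact Q(∛473, ω) is the splitting field of x^3 - 473 over Q.)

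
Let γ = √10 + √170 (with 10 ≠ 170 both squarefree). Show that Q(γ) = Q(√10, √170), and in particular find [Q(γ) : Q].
[Q(γ) : Q] = 4 (equivalently, Q(γ) = Q(√10, √170))

Obviously Q(γ) ⊆ Q(√10, √170), and [Q(√10, √170):Q] = 4 (since 10, 170 are distinct squarefree integers > 1 with 1700 not a perfect square). To show equality we compute the minimal polynomial of γ. From γ = √10 + √170: γ^2 = 10 + 2√(1700) + 170 = 180 + 2√(1700), so γ^2 - 180 = 2√(1700); squaring, (γ^2 - 180)^2 = 4·1700, i.e. γ^4 - 360γ^2 + 32400 - 6800 = 0, i.e. γ^4 - 360γ^2 + 25600 = 0. So γ is a root of x^4 - 360x^2 + 25600. This polynomial is irreducible over Q: it has no rational root (each ±√10 ± √170 is irrational), and any factorization into two quadratics over Q would force √(1700) ∈ Q (pairing opposite roots) or √10, √170 ∈ Q (other pairings), all impossible. Hence [Q(γ):Q] = 4 = [Q(√10, √170):Q], so Q(γ) = Q(√10, √170).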